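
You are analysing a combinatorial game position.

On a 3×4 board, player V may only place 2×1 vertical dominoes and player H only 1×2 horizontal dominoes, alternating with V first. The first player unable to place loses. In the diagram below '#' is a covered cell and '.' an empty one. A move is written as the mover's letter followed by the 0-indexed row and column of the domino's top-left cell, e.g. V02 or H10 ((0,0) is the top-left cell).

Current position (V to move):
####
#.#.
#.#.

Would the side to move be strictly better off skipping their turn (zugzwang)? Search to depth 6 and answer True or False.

ply 1, V at ####/#.#./#.#. | V11=+1→####/###./###.*; V13=+1→####/#.##/#.##
ply 2: ####/###./###. is terminal -1 (H); from ####/#.#./#.#. depth 6
suppose V passes — search the same position with H to move:
pass> ply 1: ####/#.#./#.#. is terminal -1 (H); from ####/#.#./#.#. depth 6
for V: play +1, pass +1

zugzwang(####/#.#./#.#., V) = False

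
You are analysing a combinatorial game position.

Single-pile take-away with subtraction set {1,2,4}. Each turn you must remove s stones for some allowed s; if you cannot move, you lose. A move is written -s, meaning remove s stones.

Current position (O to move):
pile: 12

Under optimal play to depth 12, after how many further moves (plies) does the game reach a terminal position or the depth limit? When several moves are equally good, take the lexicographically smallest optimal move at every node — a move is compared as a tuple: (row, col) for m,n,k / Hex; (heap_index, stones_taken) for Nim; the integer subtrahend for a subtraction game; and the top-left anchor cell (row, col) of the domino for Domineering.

PV length from [12]: 8 plies

p1 O@[12]: -1[11]-1* -2[10]-1 -4[8]-1
p2 X@[11]: -1[10]-1 -2[9]+1* -4[7]-1
p3 O@[9]: -1[8]-1* -2[7]-1 -4[5]-1
p4 X@[8]: -1[7]-1 -2[6]+1* -4[4]-1
p5 O@[6]: -1[5]-1* -2[4]-1 -4[2]-1
p6 X@[5]: -1[4]-1 -2[3]+1* -4[1]-1
p7 O@[3]: -1[2]-1* -2[1]-1
p8 X@[2]: -1[1]-1 -2[0]+1*
p9 O@[0] terminal -1; root [12] d12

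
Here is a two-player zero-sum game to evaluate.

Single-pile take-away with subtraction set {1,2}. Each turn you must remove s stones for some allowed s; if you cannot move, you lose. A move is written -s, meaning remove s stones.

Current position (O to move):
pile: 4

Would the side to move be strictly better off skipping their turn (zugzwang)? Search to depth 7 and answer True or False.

zugzwang(4, O) = False

p1 O@[4]: -1[3]+1* -2[2]-1
p2 X@[3]: -1[2]-1* -2[1]-1
p3 O@[2]: -1[1]-1 -2[0]+1*
p4 X@[0] terminal -1; root [4] d7
if O skipped the turn, X would face:
~ p1 X@[4]: -1[3]+1* -2[2]-1
~ p2 O@[3]: -1[2]-1* -2[1]-1
~ p3 X@[2]: -1[1]-1 -2[0]+1*
~ p4 O@[0] terminal -1; root [4] d7
compare (O): move=+1 vs pass=-1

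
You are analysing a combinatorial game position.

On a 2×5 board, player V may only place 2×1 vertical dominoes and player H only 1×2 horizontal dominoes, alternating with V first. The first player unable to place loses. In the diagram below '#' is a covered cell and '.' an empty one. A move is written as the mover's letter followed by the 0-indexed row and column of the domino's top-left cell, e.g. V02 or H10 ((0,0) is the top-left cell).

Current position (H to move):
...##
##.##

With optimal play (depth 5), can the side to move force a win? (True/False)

p1 H@[...##/##.##]: H00[##.##/##.##]-1 H01[.####/##.##]+1*
p2 V@[.####/##.##] terminal -1; root [...##/##.##] d5

H winning at [...##/##.##]: True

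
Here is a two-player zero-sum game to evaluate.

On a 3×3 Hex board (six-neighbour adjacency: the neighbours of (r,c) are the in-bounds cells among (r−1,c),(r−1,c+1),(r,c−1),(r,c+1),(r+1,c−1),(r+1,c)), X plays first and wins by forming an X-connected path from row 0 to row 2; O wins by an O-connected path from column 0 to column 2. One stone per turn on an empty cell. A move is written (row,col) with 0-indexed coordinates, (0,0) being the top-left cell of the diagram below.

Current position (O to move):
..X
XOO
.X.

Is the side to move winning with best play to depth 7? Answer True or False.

ply 1, O at ..X/XOO/.X. | (0,0)=+1→O.X/XOO/.X.*; (0,1)=+1→.OX/XOO/.X.; (2,0)=+1→..X/XOO/OX.; (2,2)=-1→..X/XOO/.XO
ply 2, X at O.X/XOO/.X. | (0,1)=-1→OXX/XOO/.X.*; (2,0)=-1→O.X/XOO/XX.; (2,2)=-1→O.X/XOO/.XX
ply 3, O at OXX/XOO/.X. | (2,0)=+1→OXX/XOO/OX.*; (2,2)=-1→OXX/XOO/.XO
ply 4: OXX/XOO/OX. is terminal -1 (X); from ..X/XOO/.X. depth 7

O winning at [..X/XOO/.X.]: True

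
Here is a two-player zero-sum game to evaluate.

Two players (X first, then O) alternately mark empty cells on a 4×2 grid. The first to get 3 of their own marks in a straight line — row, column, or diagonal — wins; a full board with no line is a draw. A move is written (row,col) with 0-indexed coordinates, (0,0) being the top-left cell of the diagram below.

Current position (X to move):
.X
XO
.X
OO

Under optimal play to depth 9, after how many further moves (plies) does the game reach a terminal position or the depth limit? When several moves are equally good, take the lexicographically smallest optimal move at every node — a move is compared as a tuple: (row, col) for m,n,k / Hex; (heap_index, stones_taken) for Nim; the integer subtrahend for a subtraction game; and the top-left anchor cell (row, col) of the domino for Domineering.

PV length from [.X/XO/.X/OO]: 2 plies

p1 X@[.X/XO/.X/OO]: (0,0)[XX/XO/.X/OO]+0* (2,0)[.X/XO/XX/OO]+0
p2 O@[XX/XO/.X/OO]: (2,0)[XX/XO/OX/OO]+0*
p3 X@[XX/XO/OX/OO] terminal +0; root [.X/XO/.X/OO] d9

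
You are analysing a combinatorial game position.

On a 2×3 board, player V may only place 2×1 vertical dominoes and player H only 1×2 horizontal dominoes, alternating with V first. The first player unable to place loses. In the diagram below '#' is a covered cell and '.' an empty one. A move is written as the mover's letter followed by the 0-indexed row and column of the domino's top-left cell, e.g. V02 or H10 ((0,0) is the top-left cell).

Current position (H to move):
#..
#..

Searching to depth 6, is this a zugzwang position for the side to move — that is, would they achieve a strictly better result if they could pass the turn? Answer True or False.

ply 1, H at #../#.. | H01=+1→###/#..*; H11=+1→#../###
ply 2: ###/#.. is terminal -1 (V); from #../#.. depth 6
suppose H passes — search the same position with V to move:
pass> ply 1, V at #../#.. | V01=+1→##./##.*; V02=+1→#.#/#.#
pass> ply 2: ##./##. is terminal -1 (H); from #../#.. depth 6
for H: play +1, pass -1

zugzwang(#../#.., H) = False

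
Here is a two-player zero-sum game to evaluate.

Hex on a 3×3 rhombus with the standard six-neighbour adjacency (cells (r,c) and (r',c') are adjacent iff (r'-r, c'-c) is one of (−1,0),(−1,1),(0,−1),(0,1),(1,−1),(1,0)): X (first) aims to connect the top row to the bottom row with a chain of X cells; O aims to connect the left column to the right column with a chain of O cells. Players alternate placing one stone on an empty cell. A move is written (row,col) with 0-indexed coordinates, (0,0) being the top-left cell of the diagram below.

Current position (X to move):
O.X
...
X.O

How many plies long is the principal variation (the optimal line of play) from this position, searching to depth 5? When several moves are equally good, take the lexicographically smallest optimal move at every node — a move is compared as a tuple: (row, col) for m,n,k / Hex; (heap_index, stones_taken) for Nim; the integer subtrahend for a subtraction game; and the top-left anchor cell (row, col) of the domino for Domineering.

PV length from [O.X/.../X.O]: 3 plies

[O.X/.../X.O] X move#1: (0,1):+1/OXX/.../X.O*, (1,0):+1/O.X/X../X.O, (1,1):+1/O.X/.X./X.O, (1,2):+1/O.X/..X/X.O, (2,1):+1/O.X/.../XXO
[OXX/.../X.O] O move#2: (1,0):-1/OXX/O../X.O*, (1,1):-1/OXX/.O./X.O, (1,2):-1/OXX/..O/X.O, (2,1):-1/OXX/.../XOO
[OXX/O../X.O] X move#3: (1,1):+1/OXX/OX./X.O*, (1,2):+1/OXX/O.X/X.O, (2,1):+1/OXX/O../XXO
[OXX/OX./X.O] end (terminal -1, O#4); searched O.X/.../X.O to 5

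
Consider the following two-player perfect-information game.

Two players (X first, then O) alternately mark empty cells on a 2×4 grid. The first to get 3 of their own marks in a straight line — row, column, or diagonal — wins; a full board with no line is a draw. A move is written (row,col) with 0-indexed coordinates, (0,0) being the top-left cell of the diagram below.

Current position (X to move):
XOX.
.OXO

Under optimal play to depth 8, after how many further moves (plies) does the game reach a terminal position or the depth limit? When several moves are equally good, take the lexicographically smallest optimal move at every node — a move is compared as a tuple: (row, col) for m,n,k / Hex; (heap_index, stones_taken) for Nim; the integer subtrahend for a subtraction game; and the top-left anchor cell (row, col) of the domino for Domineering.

PV length from [XOX./.OXO]: 2 plies

ply 1, X at XOX./.OXO | (0,3)=+0→XOXX/.OXO*; (1,0)=+0→XOX./XOXO
ply 2, O at XOXX/.OXO | (1,0)=+0→XOXX/OOXO*
ply 3: XOXX/OOXO is terminal +0 (X); from XOX./.OXO depth 8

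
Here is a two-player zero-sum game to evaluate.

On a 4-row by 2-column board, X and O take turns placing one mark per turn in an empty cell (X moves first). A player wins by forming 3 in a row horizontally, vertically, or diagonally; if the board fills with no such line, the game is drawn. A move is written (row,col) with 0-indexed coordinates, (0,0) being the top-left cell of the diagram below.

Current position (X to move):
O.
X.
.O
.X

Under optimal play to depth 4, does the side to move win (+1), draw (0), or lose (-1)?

value(O./X./.O/.X, X) = 0

[O./X./.O/.X] X move#1: (0,1):+0/OX/X./.O/.X*, (1,1):+0/O./XX/.O/.X, (2,0):+0/O./X./XO/.X, (3,0):+0/O./X./.O/XX
[OX/X./.O/.X] O move#2: (1,1):+0/OX/XO/.O/.X*, (2,0):+0/OX/X./OO/.X, (3,0):+0/OX/X./.O/OX
[OX/XO/.O/.X] X move#3: (2,0):+0/OX/XO/XO/.X*, (3,0):+0/OX/XO/.O/XX
[OX/XO/XO/.X] O move#4: (3,0):+0/OX/XO/XO/OX*
[OX/XO/XO/OX] end (terminal +0, X#5); searched O./X./.O/.X to 4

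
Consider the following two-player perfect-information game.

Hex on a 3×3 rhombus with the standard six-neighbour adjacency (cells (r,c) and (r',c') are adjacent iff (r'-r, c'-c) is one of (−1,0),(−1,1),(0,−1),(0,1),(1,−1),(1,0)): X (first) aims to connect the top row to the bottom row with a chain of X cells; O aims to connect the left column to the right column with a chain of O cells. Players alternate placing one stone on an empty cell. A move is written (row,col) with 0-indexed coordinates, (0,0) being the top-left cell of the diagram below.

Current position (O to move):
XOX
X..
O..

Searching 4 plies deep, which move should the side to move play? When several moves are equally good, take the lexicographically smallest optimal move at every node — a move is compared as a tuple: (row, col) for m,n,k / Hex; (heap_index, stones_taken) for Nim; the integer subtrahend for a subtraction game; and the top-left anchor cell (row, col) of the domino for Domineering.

O's best at [XOX/X../O..]: (1,2)

[XOX/X../O..] O move#1: (1,1):-1/XOX/XO./O.., (1,2):+1/XOX/X.O/O..*, (2,1):+1/XOX/X../OO., (2,2):-1/XOX/X../O.O
[XOX/X.O/O..] X move#2: (1,1):-1/XOX/XXO/O..*, (2,1):-1/XOX/X.O/OX., (2,2):-1/XOX/X.O/O.X
[XOX/XXO/O..] O move#3: (2,1):+1/XOX/XXO/OO.*, (2,2):-1/XOX/XXO/O.O
[XOX/XXO/OO.] end (terminal -1, X#4); searched XOX/X../O.. to 4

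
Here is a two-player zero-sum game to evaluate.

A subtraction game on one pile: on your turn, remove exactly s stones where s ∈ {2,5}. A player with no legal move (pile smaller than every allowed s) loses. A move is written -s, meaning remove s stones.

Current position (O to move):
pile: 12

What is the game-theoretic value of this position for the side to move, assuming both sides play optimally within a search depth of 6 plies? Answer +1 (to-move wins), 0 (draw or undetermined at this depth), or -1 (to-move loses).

[12] O move#1: -2:-1/10, -5:+1/7*
[7] X move#2: -2:-1/5*, -5:-1/2
[5] O move#3: -2:-1/3, -5:+1/0*
[0] end (terminal -1, X#4); searched 12 to 6

value(12, O) = +1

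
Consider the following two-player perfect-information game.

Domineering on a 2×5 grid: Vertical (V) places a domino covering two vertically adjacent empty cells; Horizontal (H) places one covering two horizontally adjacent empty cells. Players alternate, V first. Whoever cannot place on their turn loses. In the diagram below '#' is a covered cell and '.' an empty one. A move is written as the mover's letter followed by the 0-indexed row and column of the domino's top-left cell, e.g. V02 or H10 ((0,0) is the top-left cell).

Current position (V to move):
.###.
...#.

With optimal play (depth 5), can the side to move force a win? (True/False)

V winning at [.###./...#.]: True

p1 V@[.###./...#.]: V00[####./#..#.]+1* V04[.####/...##]-1
p2 H@[####./#..#.]: H11[####./####.]-1*
p3 V@[####./####.]: V04[#####/#####]+1*
p4 H@[#####/#####] terminal -1; root [.###./...#.] d5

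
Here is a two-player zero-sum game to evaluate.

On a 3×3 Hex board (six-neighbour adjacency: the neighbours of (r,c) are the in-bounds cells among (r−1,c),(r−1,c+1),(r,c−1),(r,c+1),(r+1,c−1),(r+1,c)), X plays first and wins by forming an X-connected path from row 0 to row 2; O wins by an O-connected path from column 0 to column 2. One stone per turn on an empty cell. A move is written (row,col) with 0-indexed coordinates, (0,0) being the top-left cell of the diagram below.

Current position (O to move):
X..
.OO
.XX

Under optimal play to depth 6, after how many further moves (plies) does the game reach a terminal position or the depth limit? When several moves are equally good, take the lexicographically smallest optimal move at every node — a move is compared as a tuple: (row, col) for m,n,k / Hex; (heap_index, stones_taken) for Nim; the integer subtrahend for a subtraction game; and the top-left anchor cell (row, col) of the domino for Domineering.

ply 1, O at X../.OO/.XX | (0,1)=+1→XO./.OO/.XX*; (0,2)=+1→X.O/.OO/.XX; (1,0)=+1→X../OOO/.XX; (2,0)=+1→X../.OO/OXX
ply 2, X at XO./.OO/.XX | (0,2)=-1→XOX/.OO/.XX*; (1,0)=-1→XO./XOO/.XX; (2,0)=-1→XO./.OO/XXX
ply 3, O at XOX/.OO/.XX | (1,0)=+1→XOX/OOO/.XX*; (2,0)=+1→XOX/.OO/OXX
ply 4: XOX/OOO/.XX is terminal -1 (X); from X../.OO/.XX depth 6

PV length from [X../.OO/.XX]: 3 plies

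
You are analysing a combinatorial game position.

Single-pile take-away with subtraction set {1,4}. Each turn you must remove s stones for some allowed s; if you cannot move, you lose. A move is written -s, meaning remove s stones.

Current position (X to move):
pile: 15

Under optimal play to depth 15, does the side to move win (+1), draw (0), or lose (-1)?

value(15, X) = -1

[15] X move#1: -1:-1/14*, -4:-1/11
[14] O move#2: -1:-1/13, -4:+1/10*
[10] X move#3: -1:-1/9*, -4:-1/6
[9] O move#4: -1:-1/8, -4:+1/5*
[5] X move#5: -1:-1/4*, -4:-1/1
[4] O move#6: -1:-1/3, -4:+1/0*
[0] end (terminal -1, X#7); searched 15 to 15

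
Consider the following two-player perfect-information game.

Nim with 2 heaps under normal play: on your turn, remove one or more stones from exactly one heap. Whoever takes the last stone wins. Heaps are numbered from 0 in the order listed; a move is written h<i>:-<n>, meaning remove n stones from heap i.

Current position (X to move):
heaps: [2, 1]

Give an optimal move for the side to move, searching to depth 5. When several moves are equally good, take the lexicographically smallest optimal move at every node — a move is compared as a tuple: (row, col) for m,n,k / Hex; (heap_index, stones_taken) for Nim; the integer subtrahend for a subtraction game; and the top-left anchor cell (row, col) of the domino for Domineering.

[(2,1)] X move#1: h0:-1:+1/(1,1)*, h0:-2:-1/(0,1), h1:-1:-1/(2,0)
[(1,1)] O move#2: h0:-1:-1/(0,1)*, h1:-1:-1/(1,0)
[(0,1)] X move#3: h1:-1:+1/(0,0)*
[(0,0)] end (terminal -1, O#4); searched (2,1) to 5

X's best at [(2,1)]: h0:-1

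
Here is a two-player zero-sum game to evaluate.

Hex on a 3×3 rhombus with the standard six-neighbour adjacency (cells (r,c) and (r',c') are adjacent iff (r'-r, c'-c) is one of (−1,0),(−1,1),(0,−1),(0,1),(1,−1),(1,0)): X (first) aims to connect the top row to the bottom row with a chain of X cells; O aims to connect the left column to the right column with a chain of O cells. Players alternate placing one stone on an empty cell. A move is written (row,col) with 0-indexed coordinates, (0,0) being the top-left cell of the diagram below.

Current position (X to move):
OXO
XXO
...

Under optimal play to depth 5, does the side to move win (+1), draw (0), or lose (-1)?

p1 X@[OXO/XXO/...]: (2,0)[OXO/XXO/X..]+1* (2,1)[OXO/XXO/.X.]+1 (2,2)[OXO/XXO/..X]+1
p2 O@[OXO/XXO/X..] terminal -1; root [OXO/XXO/...] d5

value(OXO/XXO/..., X) = +1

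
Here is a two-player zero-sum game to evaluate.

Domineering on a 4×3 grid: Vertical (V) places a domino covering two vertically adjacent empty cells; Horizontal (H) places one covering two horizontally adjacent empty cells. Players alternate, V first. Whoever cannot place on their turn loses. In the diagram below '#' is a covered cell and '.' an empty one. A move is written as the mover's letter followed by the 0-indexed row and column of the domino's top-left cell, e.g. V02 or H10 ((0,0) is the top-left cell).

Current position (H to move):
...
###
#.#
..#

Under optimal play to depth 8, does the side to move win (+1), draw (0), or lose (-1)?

p1 H@[.../###/#.#/..#]: H00[##./###/#.#/..#]-1 H01[.##/###/#.#/..#]-1 H30[.../###/#.#/###]+1*
p2 V@[.../###/#.#/###] terminal -1; root [.../###/#.#/..#] d8

value(.../###/#.#/..#, H) = +1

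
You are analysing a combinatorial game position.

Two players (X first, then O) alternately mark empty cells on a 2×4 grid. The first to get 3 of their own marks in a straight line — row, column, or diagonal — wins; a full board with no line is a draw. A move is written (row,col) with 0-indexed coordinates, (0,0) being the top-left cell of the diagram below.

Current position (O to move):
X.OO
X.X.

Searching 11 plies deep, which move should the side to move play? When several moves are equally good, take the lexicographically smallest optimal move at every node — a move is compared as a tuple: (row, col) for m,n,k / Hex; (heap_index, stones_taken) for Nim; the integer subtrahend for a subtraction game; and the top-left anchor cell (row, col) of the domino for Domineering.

p1 O@[X.OO/X.X.]: (0,1)[XOOO/X.X.]+1* (1,1)[X.OO/XOX.]+0 (1,3)[X.OO/X.XO]-1
p2 X@[XOOO/X.X.] terminal -1; root [X.OO/X.X.] d11

O's best at [X.OO/X.X.]: (0,1)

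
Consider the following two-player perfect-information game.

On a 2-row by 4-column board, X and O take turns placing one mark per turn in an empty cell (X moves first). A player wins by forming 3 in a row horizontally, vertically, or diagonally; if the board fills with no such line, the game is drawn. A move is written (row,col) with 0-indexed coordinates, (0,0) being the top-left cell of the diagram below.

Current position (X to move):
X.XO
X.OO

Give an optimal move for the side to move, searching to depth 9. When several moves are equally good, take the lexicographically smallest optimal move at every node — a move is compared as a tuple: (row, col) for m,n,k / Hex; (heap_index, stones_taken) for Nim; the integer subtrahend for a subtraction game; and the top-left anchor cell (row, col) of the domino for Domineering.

X's best at [X.XO/X.OO]: (0,1)

p1 X@[X.XO/X.OO]: (0,1)[XXXO/X.OO]+1* (1,1)[X.XO/XXOO]+0
p2 O@[XXXO/X.OO] terminal -1; root [X.XO/X.OO] d9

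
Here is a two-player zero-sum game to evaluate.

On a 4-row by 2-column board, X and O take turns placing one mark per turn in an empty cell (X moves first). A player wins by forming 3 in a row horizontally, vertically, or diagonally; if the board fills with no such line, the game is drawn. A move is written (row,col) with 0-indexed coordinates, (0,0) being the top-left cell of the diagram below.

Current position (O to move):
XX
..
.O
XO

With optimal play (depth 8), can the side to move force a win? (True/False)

[XX/../.O/XO] O move#1: (1,0):+0/XX/O./.O/XO, (1,1):+1/XX/.O/.O/XO*, (2,0):+0/XX/../OO/XO
[XX/.O/.O/XO] end (terminal -1, X#2); searched XX/../.O/XO to 8

O winning at [XX/../.O/XO]: True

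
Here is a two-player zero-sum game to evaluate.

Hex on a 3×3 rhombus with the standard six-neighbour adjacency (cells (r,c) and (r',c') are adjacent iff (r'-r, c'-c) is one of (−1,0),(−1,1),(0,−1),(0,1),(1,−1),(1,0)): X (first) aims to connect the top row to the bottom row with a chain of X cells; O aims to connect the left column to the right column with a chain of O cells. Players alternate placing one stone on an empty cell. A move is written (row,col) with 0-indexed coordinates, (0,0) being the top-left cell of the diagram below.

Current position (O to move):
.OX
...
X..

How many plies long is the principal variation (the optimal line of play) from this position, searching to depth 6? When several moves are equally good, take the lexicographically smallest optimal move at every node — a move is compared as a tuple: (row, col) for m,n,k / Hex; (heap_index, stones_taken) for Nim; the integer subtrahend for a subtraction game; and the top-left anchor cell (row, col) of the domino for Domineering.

ply 1, O at .OX/.../X.. | (0,0)=-1→OOX/.../X..*; (1,0)=-1→.OX/O../X..; (1,1)=-1→.OX/.O./X..; (1,2)=-1→.OX/..O/X..; (2,1)=-1→.OX/.../XO.; (2,2)=-1→.OX/.../X.O
ply 2, X at OOX/.../X.. | (1,0)=+1→OOX/X../X..*; (1,1)=+1→OOX/.X./X..; (1,2)=+1→OOX/..X/X..; (2,1)=+1→OOX/.../XX.; (2,2)=+1→OOX/.../X.X
ply 3, O at OOX/X../X.. | (1,1)=-1→OOX/XO./X..*; (1,2)=-1→OOX/X.O/X..; (2,1)=-1→OOX/X../XO.; (2,2)=-1→OOX/X../X.O
ply 4, X at OOX/XO./X.. | (1,2)=+1→OOX/XOX/X..*; (2,1)=-1→OOX/XO./XX.; (2,2)=-1→OOX/XO./X.X
ply 5, O at OOX/XOX/X.. | (2,1)=-1→OOX/XOX/XO.*; (2,2)=-1→OOX/XOX/X.O
ply 6, X at OOX/XOX/XO. | (2,2)=+1→OOX/XOX/XOX*
ply 7: OOX/XOX/XOX is terminal -1 (O); from .OX/.../X.. depth 6

PV length from [.OX/.../X..]: 6 plies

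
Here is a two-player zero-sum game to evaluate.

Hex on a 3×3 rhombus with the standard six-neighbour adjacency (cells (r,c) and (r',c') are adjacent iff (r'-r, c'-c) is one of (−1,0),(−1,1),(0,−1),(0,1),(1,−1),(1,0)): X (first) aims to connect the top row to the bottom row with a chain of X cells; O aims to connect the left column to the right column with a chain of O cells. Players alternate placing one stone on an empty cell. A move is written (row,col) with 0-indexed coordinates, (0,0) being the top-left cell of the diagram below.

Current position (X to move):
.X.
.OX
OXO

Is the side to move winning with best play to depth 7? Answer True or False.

p1 X@[.X./.OX/OXO]: (0,0)[XX./.OX/OXO]-1 (0,2)[.XX/.OX/OXO]+1* (1,0)[.X./XOX/OXO]-1
p2 O@[.XX/.OX/OXO] terminal -1; root [.X./.OX/OXO] d7

X winning at [.X./.OX/OXO]: True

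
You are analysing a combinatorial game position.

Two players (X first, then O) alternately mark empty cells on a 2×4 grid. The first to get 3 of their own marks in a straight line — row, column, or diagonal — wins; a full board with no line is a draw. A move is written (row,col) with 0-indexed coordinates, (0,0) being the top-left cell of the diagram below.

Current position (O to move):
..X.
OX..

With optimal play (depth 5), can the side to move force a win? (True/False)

O winning at [..X./OX..]: False

ply 1, O at ..X./OX.. | (0,0)=+0→O.X./OX..*; (0,1)=+0→.OX./OX..; (0,3)=+0→..XO/OX..; (1,2)=-1→..X./OXO.; (1,3)=-1→..X./OX.O
ply 2, X at O.X./OX.. | (0,1)=+0→OXX./OX..*; (0,3)=+0→O.XX/OX..; (1,2)=+0→O.X./OXX.; (1,3)=+0→O.X./OX.X
ply 3, O at OXX./OX.. | (0,3)=+0→OXXO/OX..*; (1,2)=-1→OXX./OXO.; (1,3)=-1→OXX./OX.O
ply 4, X at OXXO/OX.. | (1,2)=+0→OXXO/OXX.*; (1,3)=+0→OXXO/OX.X
ply 5, O at OXXO/OXX. | (1,3)=+0→OXXO/OXXO*
ply 6: OXXO/OXXO is terminal +0 (X); from ..X./OX.. depth 5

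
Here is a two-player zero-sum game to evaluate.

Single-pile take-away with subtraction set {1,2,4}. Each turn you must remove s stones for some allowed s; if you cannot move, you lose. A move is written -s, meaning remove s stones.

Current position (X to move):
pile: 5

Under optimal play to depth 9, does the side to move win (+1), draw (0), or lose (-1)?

value(5, X) = +1

p1 X@[5]: -1[4]-1 -2[3]+1* -4[1]-1
p2 O@[3]: -1[2]-1* -2[1]-1
p3 X@[2]: -1[1]-1 -2[0]+1*
p4 O@[0] terminal -1; root [5] d9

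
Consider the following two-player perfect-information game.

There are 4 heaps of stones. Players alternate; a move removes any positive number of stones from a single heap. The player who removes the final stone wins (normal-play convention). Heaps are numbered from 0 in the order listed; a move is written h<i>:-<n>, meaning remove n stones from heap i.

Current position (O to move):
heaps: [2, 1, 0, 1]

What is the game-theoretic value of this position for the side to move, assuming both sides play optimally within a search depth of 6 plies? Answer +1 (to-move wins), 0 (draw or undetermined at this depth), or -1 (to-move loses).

ply 1, O at (2,1,0,1) | h0:-1=-1→(1,1,0,1); h0:-2=+1→(0,1,0,1)*; h1:-1=-1→(2,0,0,1); h3:-1=-1→(2,1,0,0)
ply 2, X at (0,1,0,1) | h1:-1=-1→(0,0,0,1)*; h3:-1=-1→(0,1,0,0)
ply 3, O at (0,0,0,1) | h3:-1=+1→(0,0,0,0)*
ply 4: (0,0,0,0) is terminal -1 (X); from (2,1,0,1) depth 6

value((2,1,0,1), O) = +1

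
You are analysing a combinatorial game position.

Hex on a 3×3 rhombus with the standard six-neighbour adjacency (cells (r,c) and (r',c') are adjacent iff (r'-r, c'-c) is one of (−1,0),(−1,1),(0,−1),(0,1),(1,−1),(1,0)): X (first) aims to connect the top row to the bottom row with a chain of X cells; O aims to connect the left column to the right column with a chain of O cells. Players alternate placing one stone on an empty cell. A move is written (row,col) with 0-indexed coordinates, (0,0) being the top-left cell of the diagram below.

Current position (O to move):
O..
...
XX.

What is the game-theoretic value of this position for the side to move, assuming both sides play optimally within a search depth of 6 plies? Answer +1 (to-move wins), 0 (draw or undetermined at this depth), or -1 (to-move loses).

value(O../.../XX., O) = +1

[O../.../XX.] O move#1: (0,1):-1/OO./.../XX., (0,2):-1/O.O/.../XX., (1,0):-1/O../O../XX., (1,1):+1/O../.O./XX.*, (1,2):-1/O../..O/XX., (2,2):-1/O../.../XXO
[O../.O./XX.] X move#2: (0,1):-1/OX./.O./XX.*, (0,2):-1/O.X/.O./XX., (1,0):-1/O../XO./XX., (1,2):-1/O../.OX/XX., (2,2):-1/O../.O./XXX
[OX./.O./XX.] O move#3: (0,2):-1/OXO/.O./XX., (1,0):+1/OX./OO./XX.*, (1,2):-1/OX./.OO/XX., (2,2):-1/OX./.O./XXO
[OX./OO./XX.] X move#4: (0,2):-1/OXX/OO./XX.*, (1,2):-1/OX./OOX/XX., (2,2):-1/OX./OO./XXX
[OXX/OO./XX.] O move#5: (1,2):+1/OXX/OOO/XX.*, (2,2):-1/OXX/OO./XXO
[OXX/OOO/XX.] end (terminal -1, X#6); searched O../.../XX. to 6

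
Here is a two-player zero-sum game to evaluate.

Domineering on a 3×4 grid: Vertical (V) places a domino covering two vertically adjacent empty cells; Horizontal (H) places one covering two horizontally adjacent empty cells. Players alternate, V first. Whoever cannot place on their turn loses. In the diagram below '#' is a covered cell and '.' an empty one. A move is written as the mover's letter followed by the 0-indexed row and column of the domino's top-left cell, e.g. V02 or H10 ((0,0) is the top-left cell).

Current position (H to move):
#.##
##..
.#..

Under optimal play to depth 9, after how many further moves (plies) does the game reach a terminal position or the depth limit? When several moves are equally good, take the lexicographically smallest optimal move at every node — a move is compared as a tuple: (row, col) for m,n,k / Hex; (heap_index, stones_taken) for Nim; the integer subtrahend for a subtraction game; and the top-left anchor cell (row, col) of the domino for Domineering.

[#.##/##../.#..] H move#1: H12:+1/#.##/####/.#..*, H22:+1/#.##/##../.###
[#.##/####/.#..] end (terminal -1, V#2); searched #.##/##../.#.. to 9

PV length from [#.##/##../.#..]: 1 ply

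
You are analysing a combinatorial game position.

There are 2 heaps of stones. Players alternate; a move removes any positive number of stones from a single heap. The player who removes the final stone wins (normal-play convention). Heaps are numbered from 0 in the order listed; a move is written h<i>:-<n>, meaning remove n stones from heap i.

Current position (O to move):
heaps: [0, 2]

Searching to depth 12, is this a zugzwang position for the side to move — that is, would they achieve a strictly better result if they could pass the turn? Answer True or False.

[(0,2)] O move#1: h1:-1:-1/(0,1), h1:-2:+1/(0,0)*
[(0,0)] end (terminal -1, X#2); searched (0,2) to 12
suppose O passes — search the same position with X to move:
pass> [(0,2)] X move#1: h1:-1:-1/(0,1), h1:-2:+1/(0,0)*
pass> [(0,0)] end (terminal -1, O#2); searched (0,2) to 12
for O: play +1, pass -1

zugzwang((0,2), O) = False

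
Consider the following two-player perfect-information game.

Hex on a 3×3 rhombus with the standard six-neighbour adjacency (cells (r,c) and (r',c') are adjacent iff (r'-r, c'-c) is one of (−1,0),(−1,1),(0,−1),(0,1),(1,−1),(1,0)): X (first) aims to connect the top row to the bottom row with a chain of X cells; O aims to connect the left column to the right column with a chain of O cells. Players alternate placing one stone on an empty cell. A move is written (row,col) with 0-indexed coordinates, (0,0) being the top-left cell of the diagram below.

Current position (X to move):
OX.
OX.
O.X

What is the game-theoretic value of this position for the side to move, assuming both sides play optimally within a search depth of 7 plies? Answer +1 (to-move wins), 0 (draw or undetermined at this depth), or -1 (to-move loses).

[OX./OX./O.X] X move#1: (0,2):+1/OXX/OX./O.X*, (1,2):+1/OX./OXX/O.X, (2,1):+1/OX./OX./OXX
[OXX/OX./O.X] O move#2: (1,2):-1/OXX/OXO/O.X*, (2,1):-1/OXX/OX./OOX
[OXX/OXO/O.X] X move#3: (2,1):+1/OXX/OXO/OXX*
[OXX/OXO/OXX] end (terminal -1, O#4); searched OX./OX./O.X to 7

value(OX./OX./O.X, X) = +1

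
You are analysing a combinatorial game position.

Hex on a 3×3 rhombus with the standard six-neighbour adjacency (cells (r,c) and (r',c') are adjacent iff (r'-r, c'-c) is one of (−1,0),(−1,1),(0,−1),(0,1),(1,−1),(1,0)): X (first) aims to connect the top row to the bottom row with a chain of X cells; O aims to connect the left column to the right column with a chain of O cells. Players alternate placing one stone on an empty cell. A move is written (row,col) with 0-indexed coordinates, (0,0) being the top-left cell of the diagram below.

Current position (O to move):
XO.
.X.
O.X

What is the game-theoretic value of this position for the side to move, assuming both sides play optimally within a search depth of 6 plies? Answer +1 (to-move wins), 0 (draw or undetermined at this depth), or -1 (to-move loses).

[XO./.X./O.X] O move#1: (0,2):-1/XOO/.X./O.X*, (1,0):-1/XO./OX./O.X, (1,2):-1/XO./.XO/O.X, (2,1):-1/XO./.X./OOX
[XOO/.X./O.X] X move#2: (1,0):+1/XOO/XX./O.X*, (1,2):-1/XOO/.XX/O.X, (2,1):-1/XOO/.X./OXX
[XOO/XX./O.X] O move#3: (1,2):-1/XOO/XXO/O.X*, (2,1):-1/XOO/XX./OOX
[XOO/XXO/O.X] X move#4: (2,1):+1/XOO/XXO/OXX*
[XOO/XXO/OXX] end (terminal -1, O#5); searched XO./.X./O.X to 6

value(XO./.X./O.X, O) = -1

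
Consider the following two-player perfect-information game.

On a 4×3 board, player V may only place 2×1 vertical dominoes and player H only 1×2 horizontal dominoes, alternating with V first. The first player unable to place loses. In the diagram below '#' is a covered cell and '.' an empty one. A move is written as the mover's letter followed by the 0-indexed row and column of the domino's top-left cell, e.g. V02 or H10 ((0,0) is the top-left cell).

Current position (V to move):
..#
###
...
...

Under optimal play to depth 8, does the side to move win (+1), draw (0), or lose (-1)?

[..#/###/.../...] V move#1: V20:-1/..#/###/#../#.., V21:+1/..#/###/.#./.#.*, V22:-1/..#/###/..#/..#
[..#/###/.#./.#.] H move#2: H00:-1/###/###/.#./.#.*
[###/###/.#./.#.] V move#3: V20:+1/###/###/##./##.*, V22:+1/###/###/.##/.##
[###/###/##./##.] end (terminal -1, H#4); searched ..#/###/.../... to 8

value(..#/###/.../..., V) = +1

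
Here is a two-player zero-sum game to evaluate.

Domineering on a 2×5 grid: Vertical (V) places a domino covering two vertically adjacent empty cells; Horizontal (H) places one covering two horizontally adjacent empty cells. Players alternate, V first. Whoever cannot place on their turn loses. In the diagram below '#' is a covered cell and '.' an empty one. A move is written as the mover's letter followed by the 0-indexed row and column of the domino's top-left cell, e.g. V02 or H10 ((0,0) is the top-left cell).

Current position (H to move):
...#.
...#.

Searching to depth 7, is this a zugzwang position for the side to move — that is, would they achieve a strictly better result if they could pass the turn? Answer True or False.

zugzwang(...#./...#., H) = False

ply 1, H at ...#./...#. | H00=-1→##.#./...#.*; H01=-1→.###./...#.; H10=-1→...#./##.#.; H11=-1→...#./.###.
ply 2, V at ##.#./...#. | V02=+1→####./..##.*; V04=-1→##.##/...##
ply 3, H at ####./..##. | H10=-1→####./####.*
ply 4, V at ####./####. | V04=+1→#####/#####*
ply 5: #####/##### is terminal -1 (H); from ...#./...#. depth 7
pass branch (V moves first from the same position):
  | ply 1, V at ...#./...#. | V00=-1→#..#./#..#.; V01=+1→.#.#./.#.#.*; V02=-1→..##./..##.; V04=-1→...##/...##
  | ply 2: .#.#./.#.#. is terminal -1 (H); from ...#./...#. depth 7
H moving scores -1; H passing scores -1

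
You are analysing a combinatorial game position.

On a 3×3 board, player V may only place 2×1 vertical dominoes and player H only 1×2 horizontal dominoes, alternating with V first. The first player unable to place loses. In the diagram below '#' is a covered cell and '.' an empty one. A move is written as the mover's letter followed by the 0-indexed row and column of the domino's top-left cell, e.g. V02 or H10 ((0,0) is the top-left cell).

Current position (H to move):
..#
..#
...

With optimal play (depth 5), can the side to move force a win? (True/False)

H winning at [..#/..#/...]: True

p1 H@[..#/..#/...]: H00[###/..#/...]-1 H10[..#/###/...]+1* H20[..#/..#/##.]-1 H21[..#/..#/.##]-1
p2 V@[..#/###/...] terminal -1; root [..#/..#/...] d5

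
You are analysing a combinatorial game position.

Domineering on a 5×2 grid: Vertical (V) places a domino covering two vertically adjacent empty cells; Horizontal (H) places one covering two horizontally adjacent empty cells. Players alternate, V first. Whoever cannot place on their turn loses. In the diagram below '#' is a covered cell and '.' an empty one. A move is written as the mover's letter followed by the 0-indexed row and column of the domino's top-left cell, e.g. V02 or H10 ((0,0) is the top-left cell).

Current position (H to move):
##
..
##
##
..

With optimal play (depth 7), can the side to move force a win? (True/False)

H winning at [##/../##/##/..]: True

p1 H@[##/../##/##/..]: H10[##/##/##/##/..]+1* H40[##/../##/##/##]+1
p2 V@[##/##/##/##/..] terminal -1; root [##/../##/##/..] d7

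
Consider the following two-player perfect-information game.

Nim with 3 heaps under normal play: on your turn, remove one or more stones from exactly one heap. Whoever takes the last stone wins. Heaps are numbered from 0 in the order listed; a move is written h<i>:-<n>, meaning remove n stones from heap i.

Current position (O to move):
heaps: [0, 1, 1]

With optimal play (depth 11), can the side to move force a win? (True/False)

O winning at [(0,1,1)]: False

p1 O@[(0,1,1)]: h1:-1[(0,0,1)]-1* h2:-1[(0,1,0)]-1
p2 X@[(0,0,1)]: h2:-1[(0,0,0)]+1*
p3 O@[(0,0,0)] terminal -1; root [(0,1,1)] d11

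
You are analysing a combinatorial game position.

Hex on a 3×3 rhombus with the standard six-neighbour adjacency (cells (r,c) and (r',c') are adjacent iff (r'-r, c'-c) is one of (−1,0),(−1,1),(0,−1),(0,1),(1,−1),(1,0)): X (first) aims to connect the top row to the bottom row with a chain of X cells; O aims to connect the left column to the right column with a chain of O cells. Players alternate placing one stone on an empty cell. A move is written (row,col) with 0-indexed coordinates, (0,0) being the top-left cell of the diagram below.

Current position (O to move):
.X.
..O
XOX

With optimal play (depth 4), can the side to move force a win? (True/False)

p1 O@[.X./..O/XOX]: (0,0)[OX./..O/XOX]-1* (0,2)[.XO/..O/XOX]-1 (1,0)[.X./O.O/XOX]-1 (1,1)[.X./.OO/XOX]-1
p2 X@[OX./..O/XOX]: (0,2)[OXX/..O/XOX]+1* (1,0)[OX./X.O/XOX]+1 (1,1)[OX./.XO/XOX]+1
p3 O@[OXX/..O/XOX]: (1,0)[OXX/O.O/XOX]-1* (1,1)[OXX/.OO/XOX]-1
p4 X@[OXX/O.O/XOX]: (1,1)[OXX/OXO/XOX]+1*
p5 O@[OXX/OXO/XOX] terminal -1; root [.X./..O/XOX] d4

O winning at [.X./..O/XOX]: False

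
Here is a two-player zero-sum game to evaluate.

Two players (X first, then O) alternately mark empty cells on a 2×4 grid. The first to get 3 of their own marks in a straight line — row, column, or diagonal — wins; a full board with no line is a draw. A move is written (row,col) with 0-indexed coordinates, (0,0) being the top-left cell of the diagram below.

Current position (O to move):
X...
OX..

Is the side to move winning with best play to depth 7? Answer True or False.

ply 1, O at X.../OX.. | (0,1)=+0→XO../OX..*; (0,2)=+0→X.O./OX..; (0,3)=+0→X..O/OX..; (1,2)=+0→X.../OXO.; (1,3)=+0→X.../OX.O
ply 2, X at XO../OX.. | (0,2)=+0→XOX./OX..*; (0,3)=+0→XO.X/OX..; (1,2)=+0→XO../OXX.; (1,3)=+0→XO../OX.X
ply 3, O at XOX./OX.. | (0,3)=+0→XOXO/OX..*; (1,2)=+0→XOX./OXO.; (1,3)=+0→XOX./OX.O
ply 4, X at XOXO/OX.. | (1,2)=+0→XOXO/OXX.*; (1,3)=+0→XOXO/OX.X
ply 5, O at XOXO/OXX. | (1,3)=+0→XOXO/OXXO*
ply 6: XOXO/OXXO is terminal +0 (X); from X.../OX.. depth 7

O winning at [X.../OX..]: False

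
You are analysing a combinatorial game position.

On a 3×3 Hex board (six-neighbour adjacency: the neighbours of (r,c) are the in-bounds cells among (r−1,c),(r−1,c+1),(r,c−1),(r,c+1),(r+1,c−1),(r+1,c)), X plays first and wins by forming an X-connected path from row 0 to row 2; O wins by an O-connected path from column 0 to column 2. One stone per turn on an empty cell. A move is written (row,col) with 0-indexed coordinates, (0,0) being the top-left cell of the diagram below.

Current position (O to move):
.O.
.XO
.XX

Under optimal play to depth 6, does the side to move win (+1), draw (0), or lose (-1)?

value(.O./.XO/.XX, O) = +1

ply 1, O at .O./.XO/.XX | (0,0)=-1→OO./.XO/.XX; (0,2)=+1→.OO/.XO/.XX*; (1,0)=-1→.O./OXO/.XX; (2,0)=-1→.O./.XO/OXX
ply 2, X at .OO/.XO/.XX | (0,0)=-1→XOO/.XO/.XX*; (1,0)=-1→.OO/XXO/.XX; (2,0)=-1→.OO/.XO/XXX
ply 3, O at XOO/.XO/.XX | (1,0)=+1→XOO/OXO/.XX*; (2,0)=-1→XOO/.XO/OXX
ply 4: XOO/OXO/.XX is terminal -1 (X); from .O./.XO/.XX depth 6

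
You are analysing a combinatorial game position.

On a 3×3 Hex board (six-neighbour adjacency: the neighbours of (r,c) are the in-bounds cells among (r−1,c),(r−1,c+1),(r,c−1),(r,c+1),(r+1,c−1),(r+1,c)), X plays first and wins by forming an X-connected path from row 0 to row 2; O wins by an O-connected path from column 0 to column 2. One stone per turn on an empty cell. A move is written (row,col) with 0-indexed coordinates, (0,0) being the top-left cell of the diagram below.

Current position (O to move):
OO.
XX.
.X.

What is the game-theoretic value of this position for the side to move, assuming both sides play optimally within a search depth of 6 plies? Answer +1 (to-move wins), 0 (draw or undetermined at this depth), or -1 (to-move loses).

value(OO./XX./.X., O) = +1

p1 O@[OO./XX./.X.]: (0,2)[OOO/XX./.X.]+1* (1,2)[OO./XXO/.X.]-1 (2,0)[OO./XX./OX.]-1 (2,2)[OO./XX./.XO]-1
p2 X@[OOO/XX./.X.] terminal -1; root [OO./XX./.X.] d6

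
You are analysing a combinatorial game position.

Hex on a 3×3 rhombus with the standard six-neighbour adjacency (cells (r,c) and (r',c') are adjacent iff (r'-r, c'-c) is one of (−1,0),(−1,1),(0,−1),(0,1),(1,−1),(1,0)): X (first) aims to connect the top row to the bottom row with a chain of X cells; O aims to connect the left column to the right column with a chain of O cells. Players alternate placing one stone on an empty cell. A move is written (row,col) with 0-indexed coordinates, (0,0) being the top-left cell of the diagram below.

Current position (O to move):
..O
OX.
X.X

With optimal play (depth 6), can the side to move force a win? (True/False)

p1 O@[..O/OX./X.X]: (0,0)[O.O/OX./X.X]-1 (0,1)[.OO/OX./X.X]+1* (1,2)[..O/OXO/X.X]-1 (2,1)[..O/OX./XOX]-1
p2 X@[.OO/OX./X.X] terminal -1; root [..O/OX./X.X] d6

O winning at [..O/OX./X.X]: True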